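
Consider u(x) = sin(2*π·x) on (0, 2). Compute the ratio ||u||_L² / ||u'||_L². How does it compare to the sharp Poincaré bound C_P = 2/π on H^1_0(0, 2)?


||u||_L² / ||u'||_L² = 1/(2*π) < C_P = 2/π.

u(x) = sin(2*π·x), so u'(x) = 2*π*cos(2*π*x).
Writing u(x) = A·sin(kπx/L) with A = 1 and k = 4, use ∫_0^L sin²(kπx/L) dx = L/2 and ∫_0^L cos²(kπx/L) dx = L/2.
u² = 1·sin²(2*π·x) and (u')² = 4*π^2·cos²(2*π·x), and each of sin², cos² integrates to L/2 = 1 over (0, 2).
∫_0^2 u² dx = 1, so ||u||_L² = 1.
∫_0^2 (u')² dx = 4*π^2, so ||u'||_L² = 2*π.
Ratio ||u||_L² / ||u'||_L² = 1/(2*π).
Sharp Poincaré constant on H^1_0(0, 2) is C_P = L/π = 2/π, achieved by sin(π/2·x).
This is the k = 4 harmonic; the ratio L/(kπ) is strictly less than C_P = L/π, consistent with the sharp inequality ||u||_L² ≤ C_P ||u'||_L².


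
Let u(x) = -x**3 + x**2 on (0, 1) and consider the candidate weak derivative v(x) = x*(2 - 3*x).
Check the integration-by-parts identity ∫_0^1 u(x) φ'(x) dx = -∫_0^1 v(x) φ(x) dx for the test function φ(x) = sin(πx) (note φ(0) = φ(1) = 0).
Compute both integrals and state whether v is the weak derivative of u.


LHS = (-12 + π^2)/π^3, RHS = (-12 + π^2)/π^3. Yes, v = u' weakly.

u(x) = -x**3 + x**2, classical derivative u'(x) = -3*x**2 + 2*x.
φ(x) = sin(πx), so φ'(x) = π*cos(π*x).
Note φ(0) = φ(1) = 0, so the boundary term u·φ vanishes.
LHS = ∫_0^1 u(x) φ'(x) dx = ∫_0^1 (-π*x^3*cos(π*x) + π*x^2*cos(π*x)) dx. Term by term:
  ∫_0^1 π*x^2*cos(π*x) dx = -2/π;  ∫_0^1 -π*x^3*cos(π*x) dx = -12/π^3 + 3/π.
Sum: -2/π + -12/π^3 + 3/π = (-12 + π^2)/π^3.
So LHS = (-12 + π^2)/π^3.
∫_0^1 v(x) φ(x) dx = ∫_0^1 (-3*x^2*sin(π*x) + 2*x*sin(π*x)) dx. Term by term:
  ∫_0^1 -3*x^2*sin(π*x) dx = -3/π + 12/π^3;  ∫_0^1 2*x*sin(π*x) dx = 2/π.
Sum: -3/π + 12/π^3 + 2/π = (12 - π^2)/π^3.
So RHS = -∫_0^1 v(x) φ(x) dx = (-12 + π^2)/π^3.
LHS = RHS, so the identity holds for this test φ.
Moreover u is smooth here and v(x) = u'(x) = -3*x**2 + 2*x pointwise, so the identity holds for every test function. Hence v is the weak derivative of u.


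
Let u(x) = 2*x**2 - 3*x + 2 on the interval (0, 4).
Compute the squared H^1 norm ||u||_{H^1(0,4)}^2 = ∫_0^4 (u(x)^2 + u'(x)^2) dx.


||u||_{H^1}^2 = 2596/5

The H^1 norm (squared) on an interval (0, L) is
  ||u||_{H^1}^2 = ∫_0^L u(x)^2 dx + ∫_0^L u'(x)^2 dx.
Compute u'(x) = 4*x - 3.
Then u(x)^2 = 4*x**4 - 12*x**3 + 17*x**2 - 12*x + 4 and u'(x)^2 = 16*x**2 - 24*x + 9.
Integrate each monomial from 0 to 4 using ∫_0^4 c·x^n dx = c·4^(n+1)/(n+1):
  ∫_0^4 u(x)^2 dx = ∫_0^4 (4*x^4 - 12*x^3 + 17*x^2 - 12*x + 4) dx. Term by term:
    ∫_0^4 4*x^4 dx = 4096/5;  ∫_0^4 -12*x^3 dx = -768;  ∫_0^4 17*x^2 dx = 1088/3;
    ∫_0^4 -12*x dx = -96;  ∫_0^4 4 dx = 16.
  Sum: 4096/5 − 768 + 1088/3 − 96 + 16 = 5008/15.
  ∫_0^4 u'(x)^2 dx = ∫_0^4 (16*x^2 - 24*x + 9) dx. Term by term:
    ∫_0^4 16*x^2 dx = 1024/3;  ∫_0^4 -24*x dx = -192;  ∫_0^4 9 dx = 36.
  Sum: 1024/3 − 192 + 36 = 556/3.
Adding: ||u||_{H^1}^2 = 5008/15 + 556/3 = 2596/5.


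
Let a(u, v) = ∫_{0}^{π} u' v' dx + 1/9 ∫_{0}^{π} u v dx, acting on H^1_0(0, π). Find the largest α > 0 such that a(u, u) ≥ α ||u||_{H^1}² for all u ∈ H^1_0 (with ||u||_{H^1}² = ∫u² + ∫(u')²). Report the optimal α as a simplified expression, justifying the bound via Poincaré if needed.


α = 5/9

Coercivity of a(·,·) on H^1_0(0, π) means a(u, u) ≥ α ||u||_{H^1}² for every u ∈ H^1_0.
The interval has length L = π, and Poincaré/coercivity depend only on L. Here a(u, u) = ∫(u')² + (1/9)·∫u².
Here 0 < c = 1/9 < 1. The condition a(u,u) ≥ α||u||_{H^1}² reads (1−α)∫(u')² ≥ (α−c)∫u². Any admissible α is ≤ 1 (rapidly oscillating u have ∫u²/∫(u')² → 0), and α = 1 would force 0 ≥ (1−c)∫u², impossible since c < 1; so 1−α > 0. By the sharp Poincaré inequality on H^1_0 of an interval of length L, ∫(u')² ≥ (π/L)²∫u² with equality for the first sine mode sin(π(x−x₀)/L) (x₀ the left endpoint), so the inequality holds for all u iff (1−α)(π/L)² ≥ α − c, i.e. α ≤ ((π/L)² + c)/((π/L)² + 1) = (1 + c(L/π)²)/(1 + (L/π)²). With (π/L)² = 1 and c = 1/9, the largest admissible constant is α = ((π/L)² + c)/((π/L)² + 1).
Simplifying, α = 5/9.


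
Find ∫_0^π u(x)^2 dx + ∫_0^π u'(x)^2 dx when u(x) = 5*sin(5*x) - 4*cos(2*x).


||u||_{H^1(0,π)}^2 = -2000/21 + 365*π

u'(x) = 8*sin(2*x) + 25*cos(5*x).
Expand u² and (u')² and integrate term by term on (0, π), using: for integers n ≥ 1, ∫_0^π sin²(nx) dx = ∫_0^π cos²(nx) dx = π/2; for n ≠ n', ∫_0^π sin(nx)sin(n'x) dx = ∫_0^π cos(nx)cos(n'x) dx = 0; and by product-to-sum, ∫_0^π sin(nx)cos(n'x) dx = ½∫_0^π [sin((n+n')x) + sin((n−n')x)] dx, which is 0 when n+n' is even and 2n/(n²−n'²) when n+n' is odd (it need not vanish on (0, π)).
  u² squared terms: (-4)²·∫cos(2x)² dx = 16·π/2 = 8*π;  (5)²·∫sin(5x)² dx = 25·π/2 = 25*π/2.
  u² cross terms: 2·(-4)·(5)·∫cos(2x)·sin(5x) dx = -40·(10/21) = -400/21.
  So ∫_0^π u² dx = 8*π + 25*π/2 − 400/21 = -400/21 + 41*π/2.
  (u')² squared terms: (8)²·∫sin(2x)² dx = 64·π/2 = 32*π;  (25)²·∫cos(5x)² dx = 625·π/2 = 625*π/2.
  (u')² cross terms: 2·(8)·(25)·∫sin(2x)·cos(5x) dx = 400·(-4/21) = -1600/21.
  So ∫_0^π (u')² dx = 32*π + 625*π/2 − 1600/21 = -1600/21 + 689*π/2.
||u||_{H^1}^2 = (-400/21 + 41*π/2) + (-1600/21 + 689*π/2) = -2000/21 + 365*π.


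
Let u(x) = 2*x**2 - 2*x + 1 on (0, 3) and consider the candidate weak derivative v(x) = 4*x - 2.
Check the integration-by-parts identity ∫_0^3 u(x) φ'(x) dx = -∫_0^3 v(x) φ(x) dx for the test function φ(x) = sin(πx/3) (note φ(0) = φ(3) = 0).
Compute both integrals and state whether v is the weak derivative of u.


LHS = -24/π, RHS = -24/π. Yes, v = u' weakly.

u(x) = 2*x**2 - 2*x + 1, classical derivative u'(x) = 4*x - 2.
φ(x) = sin(πx/3), so φ'(x) = π*cos(π*x/3)/3.
Note φ(0) = φ(3) = 0, so the boundary term u·φ vanishes.
LHS = ∫_0^3 u(x) φ'(x) dx = ∫_0^3 (2*π*x^2*cos(π*x/3)/3 - 2*π*x*cos(π*x/3)/3 + π*cos(π*x/3)/3) dx. Term by term:
  ∫_0^3 π*cos(π*x/3)/3 dx = 0;  ∫_0^3 -2*π*x*cos(π*x/3)/3 dx = 12/π;  ∫_0^3 2*π*x^2*cos(π*x/3)/3 dx = -36/π.
Sum: 0 + 12/π − 36/π = -24/π.
So LHS = -24/π.
∫_0^3 v(x) φ(x) dx = ∫_0^3 (4*x*sin(π*x/3) - 2*sin(π*x/3)) dx. Term by term:
  ∫_0^3 -2*sin(π*x/3) dx = -12/π;  ∫_0^3 4*x*sin(π*x/3) dx = 36/π.
Sum: -12/π + 36/π = 24/π.
So RHS = -∫_0^3 v(x) φ(x) dx = -24/π.
LHS = RHS, so the identity holds for this test φ.
Moreover u is smooth here and v(x) = u'(x) = 4*x - 2 pointwise, so the identity holds for every test function. Hence v is the weak derivative of u.


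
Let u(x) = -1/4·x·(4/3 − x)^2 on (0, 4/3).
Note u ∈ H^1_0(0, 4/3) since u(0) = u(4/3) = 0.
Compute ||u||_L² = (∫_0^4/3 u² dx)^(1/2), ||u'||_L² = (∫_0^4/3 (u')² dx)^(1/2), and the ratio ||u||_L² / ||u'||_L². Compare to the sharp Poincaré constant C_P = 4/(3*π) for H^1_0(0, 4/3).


||u||_L² / ||u'||_L² = 2*sqrt(14)/21 < C_P = 4/(3*π).

u(x) = -1/4·x·(4/3 − x)^2, so u'(x) = (4 - 9*x)*(3*x - 4)/36.
u(x) = -1/4·x·(4/3 − x)^2 vanishes at x = 0 and x = 4/3, so u ∈ H^1_0(0, 4/3). Differentiate via the product rule and integrate the resulting polynomials term by term.
  ∫_0^4/3 u² dx = ∫_0^4/3 (x^6/16 - x^5/3 + 2*x^4/3 - 16*x^3/27 + 16*x^2/81) dx. Term by term:
    ∫_0^4/3 x^6/16 dx = 1024/15309;  ∫_0^4/3 -x^5/3 dx = -2048/6561;  ∫_0^4/3 2*x^4/3 dx = 2048/3645;
    ∫_0^4/3 -16*x^3/27 dx = -1024/2187;  ∫_0^4/3 16*x^2/81 dx = 1024/6561.
  Sum: 1024/15309 − 2048/6561 + 2048/3645 − 1024/2187 + 1024/6561 = 1024/229635.
  ∫_0^4/3 (u')² dx = ∫_0^4/3 (9*x^4/16 - 2*x^3 + 22*x^2/9 - 32*x/27 + 16/81) dx. Term by term:
    ∫_0^4/3 9*x^4/16 dx = 64/135;  ∫_0^4/3 -2*x^3 dx = -128/81;  ∫_0^4/3 22*x^2/9 dx = 1408/729;
    ∫_0^4/3 -32*x/27 dx = -256/243;  ∫_0^4/3 16/81 dx = 64/243.
  Sum: 64/135 − 128/81 + 1408/729 − 256/243 + 64/243 = 128/3645.
∫_0^4/3 u² dx = 1024/229635, so ||u||_L² = 32*sqrt(35)/2835.
∫_0^4/3 (u')² dx = 128/3645, so ||u'||_L² = 8*sqrt(10)/135.
Ratio ||u||_L² / ||u'||_L² = 2*sqrt(14)/21.
Sharp Poincaré constant on H^1_0(0, 4/3) is C_P = L/π = 4/(3*π), achieved by sin(3*π/4·x).
A polynomial bump cannot attain the sharp Poincaré constant (only the first sine eigenfunction does), so the ratio is strictly less than C_P, consistent with ||u||_L² ≤ C_P ||u'||_L².


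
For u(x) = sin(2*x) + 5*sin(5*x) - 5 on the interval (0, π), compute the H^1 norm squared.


||u||_{H^1(0,π)}^2 = -20 + 705*π/2

u'(x) = 2*cos(2*x) + 25*cos(5*x).
Expand u² and (u')² and integrate term by term on (0, π), using: for integers n ≥ 1, ∫_0^π sin²(nx) dx = ∫_0^π cos²(nx) dx = π/2; for n ≠ n', ∫_0^π sin(nx)sin(n'x) dx = ∫_0^π cos(nx)cos(n'x) dx = 0; and by product-to-sum, ∫_0^π sin(nx)cos(n'x) dx = ½∫_0^π [sin((n+n')x) + sin((n−n')x)] dx, which is 0 when n+n' is even and 2n/(n²−n'²) when n+n' is odd (it need not vanish on (0, π)). For the constant mode: ∫_0^π 1 dx = π, ∫_0^π cos(nx) dx = 0, ∫_0^π sin(nx) dx = (1−(−1)^n)/n.
  u² squared terms: (-5)²·∫1 dx = 25·π = 25*π;  (5)²·∫sin(5x)² dx = 25·π/2 = 25*π/2;  (1)²·∫sin(2x)² dx = 1·π/2 = π/2.
  u² cross terms: 2·(-5)·(5)·∫1·sin(5x) dx = -50·(2/5) = -20;  2·(-5)·(1)·∫1·sin(2x) dx = -10·(0) = 0;  2·(5)·(1)·∫sin(5x)·sin(2x) dx = 10·(0) = 0.
  So ∫_0^π u² dx = 25*π + 25*π/2 + π/2 − 20 + 0 + 0 = -20 + 38*π.
  (u')² squared terms: (2)²·∫cos(2x)² dx = 4·π/2 = 2*π;  (25)²·∫cos(5x)² dx = 625·π/2 = 625*π/2.
  (u')² cross terms: 2·(2)·(25)·∫cos(2x)·cos(5x) dx = 100·(0) = 0.
  So ∫_0^π (u')² dx = 2*π + 625*π/2 + 0 = 629*π/2.
||u||_{H^1}^2 = (-20 + 38*π) + (629*π/2) = -20 + 705*π/2.


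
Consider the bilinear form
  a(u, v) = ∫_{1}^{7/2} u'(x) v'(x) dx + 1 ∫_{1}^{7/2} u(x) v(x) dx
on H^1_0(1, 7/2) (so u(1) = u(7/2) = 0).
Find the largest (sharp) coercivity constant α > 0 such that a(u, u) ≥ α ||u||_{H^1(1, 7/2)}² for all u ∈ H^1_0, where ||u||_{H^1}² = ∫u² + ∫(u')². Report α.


α = 1

Coercivity of a(·,·) on H^1_0(1, 7/2) means a(u, u) ≥ α ||u||_{H^1}² for every u ∈ H^1_0.
The interval has length L = 5/2, and Poincaré/coercivity depend only on L. Here a(u, u) = ∫(u')² + (1)·∫u².
Here c = 1 ≥ 1, so a(u,u) = ∫(u')² + c∫u² ≥ ∫(u')² + ∫u² = ||u||_{H^1}², i.e. α = 1 works. No larger α is possible: a(u,u) ≥ α||u||_{H^1}² means (1−α)∫(u')² ≥ (α−c)∫u², and for the modes u_n = sin(nπ(x−x₀)/L) (x₀ the left endpoint) one has ∫u_n²/∫(u_n')² = (L/(nπ))² → 0, so a(u_n,u_n)/||u_n||_{H^1}² → 1. Hence the optimal constant is α = 1.
Therefore α = 1.


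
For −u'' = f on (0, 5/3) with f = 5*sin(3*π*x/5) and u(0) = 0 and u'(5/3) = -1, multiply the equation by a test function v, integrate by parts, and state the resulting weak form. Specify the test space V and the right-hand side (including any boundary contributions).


V = {v ∈ H^1(0, 5/3) : v(0) = 0} (test functions vanish at x = 0 where u is specified); weak form: ∫_0^5/3 u'v' dx = ∫_0^5/3 (5*sin(3*π*x/5)) v dx − v(5/3) for all v ∈ V.

Multiply both sides by a test function v and integrate from 0 to 5/3:
  ∫_0^5/3 −u''(x) v(x) dx = ∫_0^5/3 f(x) v(x) dx.
Integrate the LHS by parts once:
  ∫_0^5/3 −u'' v dx = −[u'(x) v(x)]_0^5/3 + ∫_0^5/3 u'(x) v'(x) dx.
Thus ∫_0^5/3 u'(x) v'(x) dx = ∫_0^5/3 f(x) v(x) dx + [u'(x) v(x)]_0^5/3.
Choose V so that boundary terms are either known or forced to vanish.
Mixed BC: u(0) = 0 (Dirichlet) and u'(5/3) = -1 (Neumann). Define V = {v ∈ H^1(0, 5/3) : v(0) = 0}. Then [u' v]_0^5/3 = u'(5/3)·v(5/3) − u'(0)·0 = − v(5/3).
Weak formulation: find u (satisfying any essential BC) such that ∫_0^5/3 u'(x) v'(x) dx = ∫_0^5/3 f v dx − v(5/3) for all v ∈ V (Dirichlet at 0 absorbed into V; Neumann datum at x = 5/3 contributes the boundary term).
Substituting f(x) = 5*sin(3*π*x/5), the right-hand side is ∫_0^5/3 (5*sin(3*π*x/5)) v dx − v(5/3).


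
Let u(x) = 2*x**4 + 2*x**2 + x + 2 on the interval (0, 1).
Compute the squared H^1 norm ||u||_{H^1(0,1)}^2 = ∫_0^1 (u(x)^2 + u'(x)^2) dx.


||u||_{H^1}^2 = 16043/315

The H^1 norm (squared) on an interval (0, L) is
  ||u||_{H^1}^2 = ∫_0^L u(x)^2 dx + ∫_0^L u'(x)^2 dx.
Compute u'(x) = 8*x**3 + 4*x + 1.
Then u(x)^2 = 4*x**8 + 8*x**6 + 4*x**5 + 12*x**4 + 4*x**3 + 9*x**2 + 4*x + 4 and u'(x)^2 = 64*x**6 + 64*x**4 + 16*x**3 + 16*x**2 + 8*x + 1.
Integrate each monomial from 0 to 1 using ∫_0^1 c·x^n dx = c·1^(n+1)/(n+1):
  ∫_0^1 u(x)^2 dx = ∫_0^1 (4*x^8 + 8*x^6 + 4*x^5 + 12*x^4 + 4*x^3 + 9*x^2 + 4*x + 4) dx. Term by term:
    ∫_0^1 4*x^8 dx = 4/9;  ∫_0^1 8*x^6 dx = 8/7;  ∫_0^1 4*x^5 dx = 2/3;
    ∫_0^1 12*x^4 dx = 12/5;  ∫_0^1 4*x^3 dx = 1;  ∫_0^1 9*x^2 dx = 3;
    ∫_0^1 4*x dx = 2;  ∫_0^1 4 dx = 4.
  Sum: 4/9 + 8/7 + 2/3 + 12/5 + 1 + 3 + 2 + 4 = 4616/315.
  ∫_0^1 u'(x)^2 dx = ∫_0^1 (64*x^6 + 64*x^4 + 16*x^3 + 16*x^2 + 8*x + 1) dx. Term by term:
    ∫_0^1 64*x^6 dx = 64/7;  ∫_0^1 64*x^4 dx = 64/5;  ∫_0^1 16*x^3 dx = 4;
    ∫_0^1 16*x^2 dx = 16/3;  ∫_0^1 8*x dx = 4;  ∫_0^1 1 dx = 1.
  Sum: 64/7 + 64/5 + 4 + 16/3 + 4 + 1 = 3809/105.
Adding: ||u||_{H^1}^2 = 4616/315 + 3809/105 = 16043/315.


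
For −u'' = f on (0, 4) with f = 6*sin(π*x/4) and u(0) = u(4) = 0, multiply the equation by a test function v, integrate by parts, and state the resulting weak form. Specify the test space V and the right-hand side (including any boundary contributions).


V = H^1_0(0, 4) (so v(0) = v(4) = 0); weak form: ∫_0^4 u'v' dx = ∫_0^4 (6*sin(π*x/4)) v dx for all v ∈ V.

Multiply both sides by a test function v and integrate from 0 to 4:
  ∫_0^4 −u''(x) v(x) dx = ∫_0^4 f(x) v(x) dx.
Integrate the LHS by parts once:
  ∫_0^4 −u'' v dx = −[u'(x) v(x)]_0^4 + ∫_0^4 u'(x) v'(x) dx.
Thus ∫_0^4 u'(x) v'(x) dx = ∫_0^4 f(x) v(x) dx + [u'(x) v(x)]_0^4.
Choose V so that boundary terms are either known or forced to vanish.
u is Dirichlet: u(0) = u(4) = 0. Let V = H^1_0(0, 4); then v(0) = v(4) = 0, and [u' v]_0^4 = 0.
Weak formulation: find u (satisfying any essential BC) such that ∫_0^4 u'(x) v'(x) dx = ∫_0^4 f v dx for all v ∈ V.
Substituting f(x) = 6*sin(π*x/4), the right-hand side is ∫_0^4 (6*sin(π*x/4)) v dx.


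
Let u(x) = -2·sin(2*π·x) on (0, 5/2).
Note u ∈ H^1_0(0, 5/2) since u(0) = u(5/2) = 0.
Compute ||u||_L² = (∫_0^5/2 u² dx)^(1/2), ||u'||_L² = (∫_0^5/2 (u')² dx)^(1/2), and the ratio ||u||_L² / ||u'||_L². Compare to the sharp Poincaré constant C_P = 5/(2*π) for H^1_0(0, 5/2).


||u||_L² / ||u'||_L² = 1/(2*π) < C_P = 5/(2*π).

u(x) = -2·sin(2*π·x), so u'(x) = -4*π*cos(2*π*x).
Writing u(x) = A·sin(kπx/L) with A = -2 and k = 5, use ∫_0^L sin²(kπx/L) dx = L/2 and ∫_0^L cos²(kπx/L) dx = L/2.
u² = 4·sin²(2*π·x) and (u')² = 16*π^2·cos²(2*π·x), and each of sin², cos² integrates to L/2 = 5/4 over (0, 5/2).
∫_0^5/2 u² dx = 5, so ||u||_L² = sqrt(5).
∫_0^5/2 (u')² dx = 20*π^2, so ||u'||_L² = 2*sqrt(5)*π.
Ratio ||u||_L² / ||u'||_L² = 1/(2*π).
Sharp Poincaré constant on H^1_0(0, 5/2) is C_P = L/π = 5/(2*π), achieved by sin(2*π/5·x).
This is the k = 5 harmonic; the ratio L/(kπ) is strictly less than C_P = L/π, consistent with the sharp inequality ||u||_L² ≤ C_P ||u'||_L².


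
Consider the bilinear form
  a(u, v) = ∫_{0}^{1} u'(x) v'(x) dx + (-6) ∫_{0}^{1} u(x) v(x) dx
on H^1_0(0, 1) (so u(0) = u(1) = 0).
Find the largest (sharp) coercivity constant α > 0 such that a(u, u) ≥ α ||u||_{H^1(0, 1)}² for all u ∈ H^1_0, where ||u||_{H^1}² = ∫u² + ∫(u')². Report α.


α = (-6 + π^2)/(1 + π^2)

Coercivity of a(·,·) on H^1_0(0, 1) means a(u, u) ≥ α ||u||_{H^1}² for every u ∈ H^1_0.
The interval has length L = 1, and Poincaré/coercivity depend only on L. Here a(u, u) = ∫(u')² + (-6)·∫u².
Here c = -6 < 0 with |c| < (π/L)² = π^2, so coercivity still holds. The condition a(u,u) ≥ α||u||_{H^1}² reads (1−α)∫(u')² ≥ (α−c)∫u². Any admissible α is ≤ 1 (rapidly oscillating u have ∫u²/∫(u')² → 0), and α = 1 would force 0 ≥ (1−c)∫u², impossible since c < 1; so 1−α > 0. By the sharp Poincaré inequality on H^1_0 of an interval of length L, ∫(u')² ≥ (π/L)²∫u² with equality for the first sine mode sin(π(x−x₀)/L) (x₀ the left endpoint), so the inequality holds for all u iff (1−α)(π/L)² ≥ α − c, i.e. α ≤ ((π/L)² + c)/((π/L)² + 1) = (1 + c(L/π)²)/(1 + (L/π)²). (Direct route, valid since c ≤ 0: Poincaré gives c∫u² ≥ c(L/π)²∫(u')², so a(u,u) ≥ (1 + c(L/π)²)∫(u')², while ||u||_{H^1}² ≤ (1 + (L/π)²)∫(u')²; dividing yields the same α.) With (π/L)² = π^2 and c = -6, the largest admissible constant is α = ((π/L)² + c)/((π/L)² + 1).
Simplifying, α = (-6 + π^2)/(1 + π^2).


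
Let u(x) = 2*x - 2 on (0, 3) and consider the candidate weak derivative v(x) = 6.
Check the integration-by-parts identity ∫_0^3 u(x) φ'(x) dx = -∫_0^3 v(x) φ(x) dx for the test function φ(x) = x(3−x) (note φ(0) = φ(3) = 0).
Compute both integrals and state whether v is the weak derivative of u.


LHS = -9, RHS = -27. No, v is not the weak derivative of u.

u(x) = 2*x - 2, classical derivative u'(x) = 2.
φ(x) = x(3−x), so φ'(x) = 3 - 2*x.
Note φ(0) = φ(3) = 0, so the boundary term u·φ vanishes.
LHS = ∫_0^3 u(x) φ'(x) dx = ∫_0^3 (-4*x^2 + 10*x - 6) dx. Term by term:
  ∫_0^3 -4*x^2 dx = -36;  ∫_0^3 10*x dx = 45;  ∫_0^3 -6 dx = -18.
Sum: -36 + 45 − 18 = -9.
So LHS = -9.
∫_0^3 v(x) φ(x) dx = ∫_0^3 (-6*x^2 + 18*x) dx. Term by term:
  ∫_0^3 -6*x^2 dx = -54;  ∫_0^3 18*x dx = 81.
Sum: -54 + 81 = 27.
So RHS = -∫_0^3 v(x) φ(x) dx = -27.
LHS − RHS = 18 ≠ 0, so the identity fails.
(For a valid weak derivative the identity must hold for EVERY test function, in particular this one. The failure shows v is NOT the weak derivative of u.)
Correct weak derivative would be u'(x) = 2.


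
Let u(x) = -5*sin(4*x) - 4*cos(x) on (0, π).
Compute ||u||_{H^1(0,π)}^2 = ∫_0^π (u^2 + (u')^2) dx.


||u||_{H^1(0,π)}^2 = 128/3 + 457*π/2

u'(x) = 4*sin(x) - 20*cos(4*x).
Expand u² and (u')² and integrate term by term on (0, π), using: for integers n ≥ 1, ∫_0^π sin²(nx) dx = ∫_0^π cos²(nx) dx = π/2; for n ≠ n', ∫_0^π sin(nx)sin(n'x) dx = ∫_0^π cos(nx)cos(n'x) dx = 0; and by product-to-sum, ∫_0^π sin(nx)cos(n'x) dx = ½∫_0^π [sin((n+n')x) + sin((n−n')x)] dx, which is 0 when n+n' is even and 2n/(n²−n'²) when n+n' is odd (it need not vanish on (0, π)).
  u² squared terms: (-5)²·∫sin(4x)² dx = 25·π/2 = 25*π/2;  (-4)²·∫cos(x)² dx = 16·π/2 = 8*π.
  u² cross terms: 2·(-5)·(-4)·∫sin(4x)·cos(x) dx = 40·(8/15) = 64/3.
  So ∫_0^π u² dx = 25*π/2 + 8*π + 64/3 = 64/3 + 41*π/2.
  (u')² squared terms: (-20)²·∫cos(4x)² dx = 400·π/2 = 200*π;  (4)²·∫sin(x)² dx = 16·π/2 = 8*π.
  (u')² cross terms: 2·(-20)·(4)·∫cos(4x)·sin(x) dx = -160·(-2/15) = 64/3.
  So ∫_0^π (u')² dx = 200*π + 8*π + 64/3 = 64/3 + 208*π.
||u||_{H^1}^2 = (64/3 + 41*π/2) + (64/3 + 208*π) = 128/3 + 457*π/2.


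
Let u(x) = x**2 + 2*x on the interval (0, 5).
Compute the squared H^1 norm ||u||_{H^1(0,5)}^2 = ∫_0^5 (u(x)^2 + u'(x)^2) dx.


||u||_{H^1}^2 = 5110/3

The H^1 norm (squared) on an interval (0, L) is
  ||u||_{H^1}^2 = ∫_0^L u(x)^2 dx + ∫_0^L u'(x)^2 dx.
Compute u'(x) = 2*x + 2.
Then u(x)^2 = x**4 + 4*x**3 + 4*x**2 and u'(x)^2 = 4*x**2 + 8*x + 4.
Integrate each monomial from 0 to 5 using ∫_0^5 c·x^n dx = c·5^(n+1)/(n+1):
  ∫_0^5 u(x)^2 dx = ∫_0^5 (x^4 + 4*x^3 + 4*x^2) dx. Term by term:
    ∫_0^5 x^4 dx = 625;  ∫_0^5 4*x^3 dx = 625;  ∫_0^5 4*x^2 dx = 500/3.
  Sum: 625 + 625 + 500/3 = 4250/3.
  ∫_0^5 u'(x)^2 dx = ∫_0^5 (4*x^2 + 8*x + 4) dx. Term by term:
    ∫_0^5 4*x^2 dx = 500/3;  ∫_0^5 8*x dx = 100;  ∫_0^5 4 dx = 20.
  Sum: 500/3 + 100 + 20 = 860/3.
Adding: ||u||_{H^1}^2 = 4250/3 + 860/3 = 5110/3.


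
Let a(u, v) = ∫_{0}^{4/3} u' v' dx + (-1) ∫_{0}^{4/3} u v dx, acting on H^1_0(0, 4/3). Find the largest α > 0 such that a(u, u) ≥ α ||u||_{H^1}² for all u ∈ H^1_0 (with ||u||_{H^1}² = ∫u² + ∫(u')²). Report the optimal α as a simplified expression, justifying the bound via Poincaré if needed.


α = (-16 + 9*π^2)/(16 + 9*π^2)

Coercivity of a(·,·) on H^1_0(0, 4/3) means a(u, u) ≥ α ||u||_{H^1}² for every u ∈ H^1_0.
The interval has length L = 4/3, and Poincaré/coercivity depend only on L. Here a(u, u) = ∫(u')² + (-1)·∫u².
Here c = -1 < 0 with |c| < (π/L)² = 9*π^2/16, so coercivity still holds. The condition a(u,u) ≥ α||u||_{H^1}² reads (1−α)∫(u')² ≥ (α−c)∫u². Any admissible α is ≤ 1 (rapidly oscillating u have ∫u²/∫(u')² → 0), and α = 1 would force 0 ≥ (1−c)∫u², impossible since c < 1; so 1−α > 0. By the sharp Poincaré inequality on H^1_0 of an interval of length L, ∫(u')² ≥ (π/L)²∫u² with equality for the first sine mode sin(π(x−x₀)/L) (x₀ the left endpoint), so the inequality holds for all u iff (1−α)(π/L)² ≥ α − c, i.e. α ≤ ((π/L)² + c)/((π/L)² + 1) = (1 + c(L/π)²)/(1 + (L/π)²). (Direct route, valid since c ≤ 0: Poincaré gives c∫u² ≥ c(L/π)²∫(u')², so a(u,u) ≥ (1 + c(L/π)²)∫(u')², while ||u||_{H^1}² ≤ (1 + (L/π)²)∫(u')²; dividing yields the same α.) With (π/L)² = 9*π^2/16 and c = -1, the largest admissible constant is α = ((π/L)² + c)/((π/L)² + 1).
Simplifying, α = (-16 + 9*π^2)/(16 + 9*π^2).


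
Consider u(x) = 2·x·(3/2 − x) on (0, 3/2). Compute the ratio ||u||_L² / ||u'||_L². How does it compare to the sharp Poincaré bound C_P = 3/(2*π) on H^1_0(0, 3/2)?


||u||_L² / ||u'||_L² = 3*sqrt(10)/20 < C_P = 3/(2*π).

u(x) = 2·x·(3/2 − x), so u'(x) = 3 - 4*x.
u(x) = 2·x·(3/2 − x) vanishes at x = 0 and x = 3/2, so u ∈ H^1_0(0, 3/2). Differentiate via the product rule and integrate the resulting polynomials term by term.
  ∫_0^3/2 u² dx = ∫_0^3/2 (4*x^4 - 12*x^3 + 9*x^2) dx. Term by term:
    ∫_0^3/2 4*x^4 dx = 243/40;  ∫_0^3/2 -12*x^3 dx = -243/16;  ∫_0^3/2 9*x^2 dx = 81/8.
  Sum: 243/40 − 243/16 + 81/8 = 81/80.
  ∫_0^3/2 (u')² dx = ∫_0^3/2 (16*x^2 - 24*x + 9) dx. Term by term:
    ∫_0^3/2 16*x^2 dx = 18;  ∫_0^3/2 -24*x dx = -27;  ∫_0^3/2 9 dx = 27/2.
  Sum: 18 − 27 + 27/2 = 9/2.
∫_0^3/2 u² dx = 81/80, so ||u||_L² = 9*sqrt(5)/20.
∫_0^3/2 (u')² dx = 9/2, so ||u'||_L² = 3*sqrt(2)/2.
Ratio ||u||_L² / ||u'||_L² = 3*sqrt(10)/20.
Sharp Poincaré constant on H^1_0(0, 3/2) is C_P = L/π = 3/(2*π), achieved by sin(2*π/3·x).
A polynomial bump cannot attain the sharp Poincaré constant (only the first sine eigenfunction does), so the ratio is strictly less than C_P, consistent with ||u||_L² ≤ C_P ||u'||_L².


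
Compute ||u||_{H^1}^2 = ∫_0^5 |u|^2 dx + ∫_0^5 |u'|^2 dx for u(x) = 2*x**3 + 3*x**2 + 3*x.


||u||_{H^1}^2 = 1812305/14

The H^1 norm (squared) on an interval (0, L) is
  ||u||_{H^1}^2 = ∫_0^L u(x)^2 dx + ∫_0^L u'(x)^2 dx.
Compute u'(x) = 6*x**2 + 6*x + 3.
Then u(x)^2 = 4*x**6 + 12*x**5 + 21*x**4 + 18*x**3 + 9*x**2 and u'(x)^2 = 36*x**4 + 72*x**3 + 72*x**2 + 36*x + 9.
Integrate each monomial from 0 to 5 using ∫_0^5 c·x^n dx = c·5^(n+1)/(n+1):
  ∫_0^5 u(x)^2 dx = ∫_0^5 (4*x^6 + 12*x^5 + 21*x^4 + 18*x^3 + 9*x^2) dx. Term by term:
    ∫_0^5 4*x^6 dx = 312500/7;  ∫_0^5 12*x^5 dx = 31250;  ∫_0^5 21*x^4 dx = 13125;
    ∫_0^5 18*x^3 dx = 5625/2;  ∫_0^5 9*x^2 dx = 375.
  Sum: 312500/7 + 31250 + 13125 + 5625/2 + 375 = 1290875/14.
  ∫_0^5 u'(x)^2 dx = ∫_0^5 (36*x^4 + 72*x^3 + 72*x^2 + 36*x + 9) dx. Term by term:
    ∫_0^5 36*x^4 dx = 22500;  ∫_0^5 72*x^3 dx = 11250;  ∫_0^5 72*x^2 dx = 3000;
    ∫_0^5 36*x dx = 450;  ∫_0^5 9 dx = 45.
  Sum: 22500 + 11250 + 3000 + 450 + 45 = 37245.
Adding: ||u||_{H^1}^2 = 1290875/14 + 37245 = 1812305/14.


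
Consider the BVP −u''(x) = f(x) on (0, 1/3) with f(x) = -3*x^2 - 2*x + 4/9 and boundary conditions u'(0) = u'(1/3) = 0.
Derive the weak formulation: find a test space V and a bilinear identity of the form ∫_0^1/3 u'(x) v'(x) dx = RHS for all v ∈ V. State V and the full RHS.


V = H^1(0, 1/3) (no boundary constraint on v; u is determined up to an additive constant); weak form: ∫_0^1/3 u'v' dx = ∫_0^1/3 (-3*x^2 - 2*x + 4/9) v dx for all v ∈ V.

Multiply both sides by a test function v and integrate from 0 to 1/3:
  ∫_0^1/3 −u''(x) v(x) dx = ∫_0^1/3 f(x) v(x) dx.
Integrate the LHS by parts once:
  ∫_0^1/3 −u'' v dx = −[u'(x) v(x)]_0^1/3 + ∫_0^1/3 u'(x) v'(x) dx.
Thus ∫_0^1/3 u'(x) v'(x) dx = ∫_0^1/3 f(x) v(x) dx + [u'(x) v(x)]_0^1/3.
Choose V so that boundary terms are either known or forced to vanish.
u has homogeneous Neumann: u'(0) = u'(1/3) = 0. So [u' v]_0^1/3 = 0·v(1/3) − 0·v(0) = 0 for any v; take V = H^1(0, 1/3).
Weak formulation: find u (satisfying any essential BC) such that ∫_0^1/3 u'(x) v'(x) dx = ∫_0^1/3 f v dx for all v ∈ V (homogeneous Neumann, so boundary terms vanish).
Substituting f(x) = -3*x^2 - 2*x + 4/9, the right-hand side is ∫_0^1/3 (-3*x^2 - 2*x + 4/9) v dx.
Compatibility check (pure Neumann): taking v ≡ 1 ∈ V gives 0 = ∫_0^1/3 f dx + (0) − (0), i.e. ∫_0^1/3 f dx must equal u'(0) − u'(1/3) = 0. Indeed ∫_0^1/3 (-3*x^2 - 2*x + 4/9) dx = 0, so the data are compatible. The solution is then unique only up to an additive constant (fix it e.g. by requiring ∫_0^1/3 u dx = 0).


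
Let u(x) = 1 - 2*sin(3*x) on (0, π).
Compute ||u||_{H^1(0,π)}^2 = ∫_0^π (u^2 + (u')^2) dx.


||u||_{H^1(0,π)}^2 = -8/3 + 21*π

u'(x) = -6*cos(3*x).
Expand u² and (u')² and integrate term by term on (0, π), using: for integers n ≥ 1, ∫_0^π sin²(nx) dx = ∫_0^π cos²(nx) dx = π/2; for n ≠ n', ∫_0^π sin(nx)sin(n'x) dx = ∫_0^π cos(nx)cos(n'x) dx = 0; and by product-to-sum, ∫_0^π sin(nx)cos(n'x) dx = ½∫_0^π [sin((n+n')x) + sin((n−n')x)] dx, which is 0 when n+n' is even and 2n/(n²−n'²) when n+n' is odd (it need not vanish on (0, π)). For the constant mode: ∫_0^π 1 dx = π, ∫_0^π cos(nx) dx = 0, ∫_0^π sin(nx) dx = (1−(−1)^n)/n.
  u² squared terms: (1)²·∫1 dx = 1·π = π;  (-2)²·∫sin(3x)² dx = 4·π/2 = 2*π.
  u² cross terms: 2·(1)·(-2)·∫1·sin(3x) dx = -4·(2/3) = -8/3.
  So ∫_0^π u² dx = π + 2*π − 8/3 = -8/3 + 3*π.
  (u')² squared terms: (-6)²·∫cos(3x)² dx = 36·π/2 = 18*π.
  So ∫_0^π (u')² dx = 18*π.
||u||_{H^1}^2 = (-8/3 + 3*π) + (18*π) = -8/3 + 21*π.


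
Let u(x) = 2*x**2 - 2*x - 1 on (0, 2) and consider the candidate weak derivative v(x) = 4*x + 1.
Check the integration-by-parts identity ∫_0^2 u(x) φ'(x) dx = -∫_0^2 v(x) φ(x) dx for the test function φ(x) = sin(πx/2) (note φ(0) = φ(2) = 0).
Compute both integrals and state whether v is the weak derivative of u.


LHS = -8/π, RHS = -20/π. No, v is not the weak derivative of u.

u(x) = 2*x**2 - 2*x - 1, classical derivative u'(x) = 4*x - 2.
φ(x) = sin(πx/2), so φ'(x) = π*cos(π*x/2)/2.
Note φ(0) = φ(2) = 0, so the boundary term u·φ vanishes.
LHS = ∫_0^2 u(x) φ'(x) dx = ∫_0^2 (π*x^2*cos(π*x/2) - π*x*cos(π*x/2) - π*cos(π*x/2)/2) dx. Term by term:
  ∫_0^2 -π*cos(π*x/2)/2 dx = 0;  ∫_0^2 π*x^2*cos(π*x/2) dx = -16/π;  ∫_0^2 -π*x*cos(π*x/2) dx = 8/π.
Sum: 0 − 16/π + 8/π = -8/π.
So LHS = -8/π.
∫_0^2 v(x) φ(x) dx = ∫_0^2 (4*x*sin(π*x/2) + sin(π*x/2)) dx. Term by term:
  ∫_0^2 4*x*sin(π*x/2) dx = 16/π;  ∫_0^2 sin(π*x/2) dx = 4/π.
Sum: 16/π + 4/π = 20/π.
So RHS = -∫_0^2 v(x) φ(x) dx = -20/π.
LHS − RHS = 12/π ≠ 0, so the identity fails.
(For a valid weak derivative the identity must hold for EVERY test function, in particular this one. The failure shows v is NOT the weak derivative of u.)
Correct weak derivative would be u'(x) = 4*x - 2.


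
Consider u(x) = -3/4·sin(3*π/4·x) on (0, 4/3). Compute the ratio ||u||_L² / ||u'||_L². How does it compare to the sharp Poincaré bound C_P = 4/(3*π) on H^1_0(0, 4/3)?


||u||_L² / ||u'||_L² = 4/(3*π) = C_P.

u(x) = -3/4·sin(3*π/4·x), so u'(x) = -9*π*cos(3*π*x/4)/16.
Writing u(x) = A·sin(kπx/L) with A = -3/4 and k = 1, use ∫_0^L sin²(kπx/L) dx = L/2 and ∫_0^L cos²(kπx/L) dx = L/2.
u² = 9/16·sin²(3*π/4·x) and (u')² = 81*π^2/256·cos²(3*π/4·x), and each of sin², cos² integrates to L/2 = 2/3 over (0, 4/3).
∫_0^4/3 u² dx = 3/8, so ||u||_L² = sqrt(6)/4.
∫_0^4/3 (u')² dx = 27*π^2/128, so ||u'||_L² = 3*sqrt(6)*π/16.
Ratio ||u||_L² / ||u'||_L² = 4/(3*π).
Sharp Poincaré constant on H^1_0(0, 4/3) is C_P = L/π = 4/(3*π), achieved by sin(3*π/4·x).
This is the k = 1 eigenfunction (up to amplitude), so the ratio equals the sharp Poincaré constant exactly.


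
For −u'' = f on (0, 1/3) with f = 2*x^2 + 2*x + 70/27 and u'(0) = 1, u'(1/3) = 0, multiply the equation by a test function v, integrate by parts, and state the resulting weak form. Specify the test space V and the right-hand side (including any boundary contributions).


V = H^1(0, 1/3) (v unrestricted at boundary; u is determined up to an additive constant); weak form: ∫_0^1/3 u'v' dx = ∫_0^1/3 (2*x^2 + 2*x + 70/27) v dx − v(0) for all v ∈ V.

Multiply both sides by a test function v and integrate from 0 to 1/3:
  ∫_0^1/3 −u''(x) v(x) dx = ∫_0^1/3 f(x) v(x) dx.
Integrate the LHS by parts once:
  ∫_0^1/3 −u'' v dx = −[u'(x) v(x)]_0^1/3 + ∫_0^1/3 u'(x) v'(x) dx.
Thus ∫_0^1/3 u'(x) v'(x) dx = ∫_0^1/3 f(x) v(x) dx + [u'(x) v(x)]_0^1/3.
Choose V so that boundary terms are either known or forced to vanish.
u has inhomogeneous Neumann u'(0) = 1, u'(1/3) = 0. [u' v]_0^1/3 = (0)·v(1/3) − (1)·v(0) = − v(0). Take V = H^1(0, 1/3); boundary term becomes part of RHS.
Weak formulation: find u (satisfying any essential BC) such that ∫_0^1/3 u'(x) v'(x) dx = ∫_0^1/3 f v dx − v(0) for all v ∈ V (Neumann data are natural BCs: they enter the RHS as boundary terms).
Substituting f(x) = 2*x^2 + 2*x + 70/27, the right-hand side is ∫_0^1/3 (2*x^2 + 2*x + 70/27) v dx − v(0).
Compatibility check (pure Neumann): taking v ≡ 1 ∈ V gives 0 = ∫_0^1/3 f dx + (0) − (1), i.e. ∫_0^1/3 f dx must equal u'(0) − u'(1/3) = 1. Indeed ∫_0^1/3 (2*x^2 + 2*x + 70/27) dx = 1, so the data are compatible. The solution is then unique only up to an additive constant (fix it e.g. by requiring ∫_0^1/3 u dx = 0).


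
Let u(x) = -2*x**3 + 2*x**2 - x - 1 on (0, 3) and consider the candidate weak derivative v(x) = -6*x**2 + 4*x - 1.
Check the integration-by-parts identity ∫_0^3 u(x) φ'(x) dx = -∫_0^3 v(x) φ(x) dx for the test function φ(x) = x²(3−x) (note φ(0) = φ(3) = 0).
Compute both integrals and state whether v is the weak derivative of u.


LHS = 2079/20, RHS = 2079/20. Yes, v = u' weakly.

u(x) = -2*x**3 + 2*x**2 - x - 1, classical derivative u'(x) = -6*x**2 + 4*x - 1.
φ(x) = x²(3−x), so φ'(x) = 3*x*(2 - x).
Note φ(0) = φ(3) = 0, so the boundary term u·φ vanishes.
LHS = ∫_0^3 u(x) φ'(x) dx = ∫_0^3 (6*x^5 - 18*x^4 + 15*x^3 - 3*x^2 - 6*x) dx. Term by term:
  ∫_0^3 6*x^5 dx = 729;  ∫_0^3 -18*x^4 dx = -4374/5;  ∫_0^3 15*x^3 dx = 1215/4;
  ∫_0^3 -3*x^2 dx = -27;  ∫_0^3 -6*x dx = -27.
Sum: 729 − 4374/5 + 1215/4 − 27 − 27 = 2079/20.
So LHS = 2079/20.
∫_0^3 v(x) φ(x) dx = ∫_0^3 (6*x^5 - 22*x^4 + 13*x^3 - 3*x^2) dx. Term by term:
  ∫_0^3 6*x^5 dx = 729;  ∫_0^3 -22*x^4 dx = -5346/5;  ∫_0^3 13*x^3 dx = 1053/4;
  ∫_0^3 -3*x^2 dx = -27.
Sum: 729 − 5346/5 + 1053/4 − 27 = -2079/20.
So RHS = -∫_0^3 v(x) φ(x) dx = 2079/20.
LHS = RHS, so the identity holds for this test φ.
Moreover u is smooth here and v(x) = u'(x) = -6*x**2 + 4*x - 1 pointwise, so the identity holds for every test function. Hence v is the weak derivative of u.


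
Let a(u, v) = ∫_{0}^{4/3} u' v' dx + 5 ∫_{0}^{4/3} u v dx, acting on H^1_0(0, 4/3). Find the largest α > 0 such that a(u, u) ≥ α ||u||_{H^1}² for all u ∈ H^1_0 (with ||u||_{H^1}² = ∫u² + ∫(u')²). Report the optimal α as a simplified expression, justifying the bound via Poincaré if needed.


α = 1

Coercivity of a(·,·) on H^1_0(0, 4/3) means a(u, u) ≥ α ||u||_{H^1}² for every u ∈ H^1_0.
The interval has length L = 4/3, and Poincaré/coercivity depend only on L. Here a(u, u) = ∫(u')² + (5)·∫u².
Here c = 5 ≥ 1, so a(u,u) = ∫(u')² + c∫u² ≥ ∫(u')² + ∫u² = ||u||_{H^1}², i.e. α = 1 works. No larger α is possible: a(u,u) ≥ α||u||_{H^1}² means (1−α)∫(u')² ≥ (α−c)∫u², and for the modes u_n = sin(nπ(x−x₀)/L) (x₀ the left endpoint) one has ∫u_n²/∫(u_n')² = (L/(nπ))² → 0, so a(u_n,u_n)/||u_n||_{H^1}² → 1. Hence the optimal constant is α = 1.
Therefore α = 1.


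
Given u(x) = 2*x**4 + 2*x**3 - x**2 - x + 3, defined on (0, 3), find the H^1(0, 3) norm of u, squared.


||u||_{H^1}^2 = 3220401/70

The H^1 norm (squared) on an interval (0, L) is
  ||u||_{H^1}^2 = ∫_0^L u(x)^2 dx + ∫_0^L u'(x)^2 dx.
Compute u'(x) = 8*x**3 + 6*x**2 - 2*x - 1.
Then u(x)^2 = 4*x**8 + 8*x**7 - 8*x**5 + 9*x**4 + 14*x**3 - 5*x**2 - 6*x + 9 and u'(x)^2 = 64*x**6 + 96*x**5 + 4*x**4 - 40*x**3 - 8*x**2 + 4*x + 1.
Integrate each monomial from 0 to 3 using ∫_0^3 c·x^n dx = c·3^(n+1)/(n+1):
  ∫_0^3 u(x)^2 dx = ∫_0^3 (4*x^8 + 8*x^7 - 8*x^5 + 9*x^4 + 14*x^3 - 5*x^2 - 6*x + 9) dx. Term by term:
    ∫_0^3 4*x^8 dx = 8748;  ∫_0^3 8*x^7 dx = 6561;  ∫_0^3 -8*x^5 dx = -972;
    ∫_0^3 9*x^4 dx = 2187/5;  ∫_0^3 14*x^3 dx = 567/2;  ∫_0^3 -5*x^2 dx = -45;
    ∫_0^3 -6*x dx = -27;  ∫_0^3 9 dx = 27.
  Sum: 8748 + 6561 − 972 + 2187/5 + 567/2 − 45 − 27 + 27 = 150129/10.
  ∫_0^3 u'(x)^2 dx = ∫_0^3 (64*x^6 + 96*x^5 + 4*x^4 - 40*x^3 - 8*x^2 + 4*x + 1) dx. Term by term:
    ∫_0^3 64*x^6 dx = 139968/7;  ∫_0^3 96*x^5 dx = 11664;  ∫_0^3 4*x^4 dx = 972/5;
    ∫_0^3 -40*x^3 dx = -810;  ∫_0^3 -8*x^2 dx = -72;  ∫_0^3 4*x dx = 18;
    ∫_0^3 1 dx = 3.
  Sum: 139968/7 + 11664 + 972/5 − 810 − 72 + 18 + 3 = 1084749/35.
Adding: ||u||_{H^1}^2 = 150129/10 + 1084749/35 = 3220401/70.


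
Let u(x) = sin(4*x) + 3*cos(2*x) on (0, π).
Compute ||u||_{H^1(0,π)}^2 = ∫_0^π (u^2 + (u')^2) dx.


||u||_{H^1(0,π)}^2 = 31*π

u'(x) = -6*sin(2*x) + 4*cos(4*x).
Expand u² and (u')² and integrate term by term on (0, π), using: for integers n ≥ 1, ∫_0^π sin²(nx) dx = ∫_0^π cos²(nx) dx = π/2; for n ≠ n', ∫_0^π sin(nx)sin(n'x) dx = ∫_0^π cos(nx)cos(n'x) dx = 0; and by product-to-sum, ∫_0^π sin(nx)cos(n'x) dx = ½∫_0^π [sin((n+n')x) + sin((n−n')x)] dx, which is 0 when n+n' is even and 2n/(n²−n'²) when n+n' is odd (it need not vanish on (0, π)).
  u² squared terms: (3)²·∫cos(2x)² dx = 9·π/2 = 9*π/2;  (1)²·∫sin(4x)² dx = 1·π/2 = π/2.
  u² cross terms: 2·(3)·(1)·∫cos(2x)·sin(4x) dx = 6·(0) = 0.
  So ∫_0^π u² dx = 9*π/2 + π/2 + 0 = 5*π.
  (u')² squared terms: (-6)²·∫sin(2x)² dx = 36·π/2 = 18*π;  (4)²·∫cos(4x)² dx = 16·π/2 = 8*π.
  (u')² cross terms: 2·(-6)·(4)·∫sin(2x)·cos(4x) dx = -48·(0) = 0.
  So ∫_0^π (u')² dx = 18*π + 8*π + 0 = 26*π.
||u||_{H^1}^2 = (5*π) + (26*π) = 31*π.


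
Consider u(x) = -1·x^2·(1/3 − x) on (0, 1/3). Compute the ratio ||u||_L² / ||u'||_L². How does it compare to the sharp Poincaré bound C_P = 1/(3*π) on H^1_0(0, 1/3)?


||u||_L² / ||u'||_L² = sqrt(14)/42 < C_P = 1/(3*π).

u(x) = -1·x^2·(1/3 − x), so u'(x) = x*(9*x - 2)/3.
u(x) = -1·x^2·(1/3 − x) vanishes at x = 0 and x = 1/3, so u ∈ H^1_0(0, 1/3). Differentiate via the product rule and integrate the resulting polynomials term by term.
  ∫_0^1/3 u² dx = ∫_0^1/3 (x^6 - 2*x^5/3 + x^4/9) dx. Term by term:
    ∫_0^1/3 x^6 dx = 1/15309;  ∫_0^1/3 -2*x^5/3 dx = -1/6561;  ∫_0^1/3 x^4/9 dx = 1/10935.
  Sum: 1/15309 − 1/6561 + 1/10935 = 1/229635.
  ∫_0^1/3 (u')² dx = ∫_0^1/3 (9*x^4 - 4*x^3 + 4*x^2/9) dx. Term by term:
    ∫_0^1/3 9*x^4 dx = 1/135;  ∫_0^1/3 -4*x^3 dx = -1/81;  ∫_0^1/3 4*x^2/9 dx = 4/729.
  Sum: 1/135 − 1/81 + 4/729 = 2/3645.
∫_0^1/3 u² dx = 1/229635, so ||u||_L² = sqrt(35)/2835.
∫_0^1/3 (u')² dx = 2/3645, so ||u'||_L² = sqrt(10)/135.
Ratio ||u||_L² / ||u'||_L² = sqrt(14)/42.
Sharp Poincaré constant on H^1_0(0, 1/3) is C_P = L/π = 1/(3*π), achieved by sin(3*π·x).
A polynomial bump cannot attain the sharp Poincaré constant (only the first sine eigenfunction does), so the ratio is strictly less than C_P, consistent with ||u||_L² ≤ C_P ||u'||_L².


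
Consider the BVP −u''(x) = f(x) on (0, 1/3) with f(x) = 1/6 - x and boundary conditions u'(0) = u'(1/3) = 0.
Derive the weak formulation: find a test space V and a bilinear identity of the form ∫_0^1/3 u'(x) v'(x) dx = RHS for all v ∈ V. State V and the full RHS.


V = H^1(0, 1/3) (no boundary constraint on v; u is determined up to an additive constant); weak form: ∫_0^1/3 u'v' dx = ∫_0^1/3 (1/6 - x) v dx for all v ∈ V.

Multiply both sides by a test function v and integrate from 0 to 1/3:
  ∫_0^1/3 −u''(x) v(x) dx = ∫_0^1/3 f(x) v(x) dx.
Integrate the LHS by parts once:
  ∫_0^1/3 −u'' v dx = −[u'(x) v(x)]_0^1/3 + ∫_0^1/3 u'(x) v'(x) dx.
Thus ∫_0^1/3 u'(x) v'(x) dx = ∫_0^1/3 f(x) v(x) dx + [u'(x) v(x)]_0^1/3.
Choose V so that boundary terms are either known or forced to vanish.
u has homogeneous Neumann: u'(0) = u'(1/3) = 0. So [u' v]_0^1/3 = 0·v(1/3) − 0·v(0) = 0 for any v; take V = H^1(0, 1/3).
Weak formulation: find u (satisfying any essential BC) such that ∫_0^1/3 u'(x) v'(x) dx = ∫_0^1/3 f v dx for all v ∈ V (homogeneous Neumann, so boundary terms vanish).
Substituting f(x) = 1/6 - x, the right-hand side is ∫_0^1/3 (1/6 - x) v dx.
Compatibility check (pure Neumann): taking v ≡ 1 ∈ V gives 0 = ∫_0^1/3 f dx + (0) − (0), i.e. ∫_0^1/3 f dx must equal u'(0) − u'(1/3) = 0. Indeed ∫_0^1/3 (1/6 - x) dx = 0, so the data are compatible. The solution is then unique only up to an additive constant (fix it e.g. by requiring ∫_0^1/3 u dx = 0).


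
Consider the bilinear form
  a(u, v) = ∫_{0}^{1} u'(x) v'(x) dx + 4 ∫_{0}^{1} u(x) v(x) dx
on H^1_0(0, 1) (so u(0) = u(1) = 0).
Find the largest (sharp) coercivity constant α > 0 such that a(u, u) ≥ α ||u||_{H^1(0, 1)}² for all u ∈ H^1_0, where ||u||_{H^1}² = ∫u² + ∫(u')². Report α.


α = 1

Coercivity of a(·,·) on H^1_0(0, 1) means a(u, u) ≥ α ||u||_{H^1}² for every u ∈ H^1_0.
The interval has length L = 1, and Poincaré/coercivity depend only on L. Here a(u, u) = ∫(u')² + (4)·∫u².
Here c = 4 ≥ 1, so a(u,u) = ∫(u')² + c∫u² ≥ ∫(u')² + ∫u² = ||u||_{H^1}², i.e. α = 1 works. No larger α is possible: a(u,u) ≥ α||u||_{H^1}² means (1−α)∫(u')² ≥ (α−c)∫u², and for the modes u_n = sin(nπ(x−x₀)/L) (x₀ the left endpoint) one has ∫u_n²/∫(u_n')² = (L/(nπ))² → 0, so a(u_n,u_n)/||u_n||_{H^1}² → 1. Hence the optimal constant is α = 1.
Therefore α = 1.


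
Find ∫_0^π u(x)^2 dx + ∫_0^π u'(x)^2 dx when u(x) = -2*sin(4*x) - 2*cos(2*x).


||u||_{H^1(0,π)}^2 = 44*π

u'(x) = 4*sin(2*x) - 8*cos(4*x).
Expand u² and (u')² and integrate term by term on (0, π), using: for integers n ≥ 1, ∫_0^π sin²(nx) dx = ∫_0^π cos²(nx) dx = π/2; for n ≠ n', ∫_0^π sin(nx)sin(n'x) dx = ∫_0^π cos(nx)cos(n'x) dx = 0; and by product-to-sum, ∫_0^π sin(nx)cos(n'x) dx = ½∫_0^π [sin((n+n')x) + sin((n−n')x)] dx, which is 0 when n+n' is even and 2n/(n²−n'²) when n+n' is odd (it need not vanish on (0, π)).
  u² squared terms: (-2)²·∫cos(2x)² dx = 4·π/2 = 2*π;  (-2)²·∫sin(4x)² dx = 4·π/2 = 2*π.
  u² cross terms: 2·(-2)·(-2)·∫cos(2x)·sin(4x) dx = 8·(0) = 0.
  So ∫_0^π u² dx = 2*π + 2*π + 0 = 4*π.
  (u')² squared terms: (-8)²·∫cos(4x)² dx = 64·π/2 = 32*π;  (4)²·∫sin(2x)² dx = 16·π/2 = 8*π.
  (u')² cross terms: 2·(-8)·(4)·∫cos(4x)·sin(2x) dx = -64·(0) = 0.
  So ∫_0^π (u')² dx = 32*π + 8*π + 0 = 40*π.
||u||_{H^1}^2 = (4*π) + (40*π) = 44*π.
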